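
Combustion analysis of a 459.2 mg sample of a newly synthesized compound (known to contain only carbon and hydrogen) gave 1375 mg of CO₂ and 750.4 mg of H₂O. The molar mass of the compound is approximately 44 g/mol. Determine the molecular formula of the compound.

C3H8

mol C = 1.375 g CO₂ ÷ 44.009 g/mol = 0.031244 mol
mol H = 2 × 0.7504 g H₂O ÷ 18.015 g/mol = 0.083308 mol
Divide by the smallest (0.031244 mol): C 1.000, H 2.666
Multiplying each by 3 gives whole numbers: C 3.00, H 8.00
Empirical formula: C3H8
Empirical-formula mass = 44.10 g/mol; 44 ÷ 44.10 ≈ 1, so the molecular formula is C3H8.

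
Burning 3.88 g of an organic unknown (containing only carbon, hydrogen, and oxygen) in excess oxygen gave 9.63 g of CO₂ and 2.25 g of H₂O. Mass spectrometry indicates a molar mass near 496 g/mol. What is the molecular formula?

mol C = 9.63 g CO₂ ÷ 44.009 g/mol = 0.2188 mol
mol H = 2 × 2.25 g H₂O ÷ 18.015 g/mol = 0.2498 mol
mass O = 3.88 − (2.628 + 0.2518) = 1.0000 g → mol O = 1.0000 ÷ 15.999 = 0.06250 mol
Divide by the smallest (0.06250 mol): C 3.501, H 3.997, O 1.000
Multiplying each by 2 gives whole numbers: C 7.00, H 7.99, O 2.00
Empirical formula: C7H8O2
Empirical-formula mass = 124.14 g/mol; 496 ÷ 124.14 ≈ 4, so the molecular formula is C28H32O8.

C28H32O8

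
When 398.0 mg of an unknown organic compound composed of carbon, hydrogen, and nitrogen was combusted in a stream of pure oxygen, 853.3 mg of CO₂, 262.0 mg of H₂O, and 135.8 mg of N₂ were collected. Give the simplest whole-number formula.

C2H3N

mol C = 0.8533 g CO₂ ÷ 44.009 g/mol = 0.019389 mol
mol H = 2 × 0.2620 g H₂O ÷ 18.015 g/mol = 0.029087 mol
mol N = 2 × 0.1358 g N₂ ÷ 28.014 g/mol = 0.0096952 mol
Divide by the smallest (0.0096952 mol): C 2.000, H 3.000, N 1.000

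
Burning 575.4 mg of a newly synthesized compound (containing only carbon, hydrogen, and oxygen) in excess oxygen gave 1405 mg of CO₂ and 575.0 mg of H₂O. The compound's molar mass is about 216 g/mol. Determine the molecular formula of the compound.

mol C = 1.405 g CO₂ ÷ 44.009 g/mol = 0.031925 mol
mol H = 2 × 0.5750 g H₂O ÷ 18.015 g/mol = 0.063836 mol
mass O = 0.5754 − (0.38345 + 0.064346) = 0.12760 g → mol O = 0.12760 ÷ 15.999 = 0.0079754 mol
Divide by the smallest (0.0079754 mol): C 4.003, H 8.004, O 1.000
Empirical formula: C4H8O
Empirical-formula mass = 72.11 g/mol; 216 ÷ 72.11 ≈ 3, so the molecular formula is C12H24O3.

C12H24O3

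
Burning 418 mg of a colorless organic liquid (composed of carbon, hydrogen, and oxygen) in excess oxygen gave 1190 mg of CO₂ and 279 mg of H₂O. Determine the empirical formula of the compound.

C7H8O

mol C = 1.19 g CO₂ ÷ 44.009 g/mol = 0.02704 mol
mol H = 2 × 0.279 g H₂O ÷ 18.015 g/mol = 0.03097 mol
mass O = 0.418 − (0.3248 + 0.03122) = 0.06200 g → mol O = 0.06200 ÷ 15.999 = 0.003875 mol
Divide by the smallest (0.003875 mol): C 6.977, H 7.993, O 1.000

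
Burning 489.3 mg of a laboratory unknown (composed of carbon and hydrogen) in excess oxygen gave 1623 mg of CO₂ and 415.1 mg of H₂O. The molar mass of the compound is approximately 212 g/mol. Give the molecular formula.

mol C = 1.623 g CO₂ ÷ 44.009 g/mol = 0.036879 mol
mol H = 2 × 0.4151 g H₂O ÷ 18.015 g/mol = 0.046084 mol
Divide by the smallest (0.036879 mol): C 1.000, H 1.250
Multiplying each by 4 gives whole numbers: C 4.00, H 5.00
Empirical formula: C4H5
Empirical-formula mass = 53.08 g/mol; 212 ÷ 53.08 ≈ 4, so the molecular formula is C16H20.

C16H20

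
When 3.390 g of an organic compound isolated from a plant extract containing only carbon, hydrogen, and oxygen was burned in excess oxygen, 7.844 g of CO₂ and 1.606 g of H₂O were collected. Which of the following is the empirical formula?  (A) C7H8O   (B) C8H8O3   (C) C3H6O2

mol C = 7.844 g CO₂ ÷ 44.009 g/mol = 0.17824 mol
mol H = 2 × 1.606 g H₂O ÷ 18.015 g/mol = 0.17830 mol
mass O = 3.390 − (2.1408 + 0.17972) = 1.0695 g → mol O = 1.0695 ÷ 15.999 = 0.066847 mol
Divide by the smallest (0.066847 mol): C 2.666, H 2.667, O 1.000
Multiplying each by 3 gives whole numbers: C 8.00, H 8.00, O 3.00

(B) C8H8O3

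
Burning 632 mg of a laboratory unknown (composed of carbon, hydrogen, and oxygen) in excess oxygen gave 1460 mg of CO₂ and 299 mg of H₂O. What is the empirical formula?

mol C = 1.46 g CO₂ ÷ 44.009 g/mol = 0.03318 mol
mol H = 2 × 0.299 g H₂O ÷ 18.015 g/mol = 0.03319 mol
mass O = 0.632 − (0.3985 + 0.03346) = 0.2001 g → mol O = 0.2001 ÷ 15.999 = 0.01251 mol
Divide by the smallest (0.01251 mol): C 2.653, H 2.654, O 1.000
Multiplying each by 3 gives whole numbers: C 7.96, H 7.96, O 3.00

C8H8O3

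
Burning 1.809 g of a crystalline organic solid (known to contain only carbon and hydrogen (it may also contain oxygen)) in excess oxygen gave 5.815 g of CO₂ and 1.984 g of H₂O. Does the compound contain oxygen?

mol C = 5.815 g CO₂ ÷ 44.009 g/mol = 0.13213 mol
mol H = 2 × 1.984 g H₂O ÷ 18.015 g/mol = 0.22026 mol
C and H together account for 1.8091 g — essentially the entire 1.809 g sample — so the compound contains no oxygen.

no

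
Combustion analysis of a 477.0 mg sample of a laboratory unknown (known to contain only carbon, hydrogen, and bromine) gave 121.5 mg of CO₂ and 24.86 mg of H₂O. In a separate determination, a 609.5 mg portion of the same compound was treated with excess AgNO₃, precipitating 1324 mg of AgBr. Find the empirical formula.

CHBr2

mol C = 0.1215 g CO₂ ÷ 44.009 g/mol = 0.0027608 mol
mol H = 2 × 0.02486 g H₂O ÷ 18.015 g/mol = 0.0027599 mol
From the AgBr data: mol Br per gram of compound = (1.324 ÷ 187.772) ÷ 0.6095 = 0.011569 mol/g, so in the 0.4770 g combustion sample mol Br = 0.0055183 mol
Divide by the smallest (0.0027599 mol): C 1.000, H 1.000, Br 1.999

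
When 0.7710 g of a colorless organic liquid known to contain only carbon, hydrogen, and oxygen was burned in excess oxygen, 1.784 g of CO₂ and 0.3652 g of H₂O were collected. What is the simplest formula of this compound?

C8H8O3

mol C = 1.784 g CO₂ ÷ 44.009 g/mol = 0.040537 mol
mol H = 2 × 0.3652 g H₂O ÷ 18.015 g/mol = 0.040544 mol
mass O = 0.7710 − (0.48689 + 0.040868) = 0.24324 g → mol O = 0.24324 ÷ 15.999 = 0.015203 mol
Divide by the smallest (0.015203 mol): C 2.666, H 2.667, O 1.000
Multiplying each by 3 gives whole numbers: C 8.00, H 8.00, O 3.00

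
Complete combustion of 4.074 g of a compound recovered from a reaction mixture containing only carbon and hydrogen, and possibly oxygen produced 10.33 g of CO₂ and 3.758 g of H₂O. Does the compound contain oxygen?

mol C = 10.33 g CO₂ ÷ 44.009 g/mol = 0.23472 mol
mol H = 2 × 3.758 g H₂O ÷ 18.015 g/mol = 0.41721 mol
C and H account for only 3.2398 g of the 4.074 g sample; the remaining 0.83418 g must be oxygen.

yes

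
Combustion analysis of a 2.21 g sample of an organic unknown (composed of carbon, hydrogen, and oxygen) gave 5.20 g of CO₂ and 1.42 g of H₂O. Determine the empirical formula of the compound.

C3H4O

mol C = 5.20 g CO₂ ÷ 44.009 g/mol = 0.1182 mol
mol H = 2 × 1.42 g H₂O ÷ 18.015 g/mol = 0.1576 mol
mass O = 2.21 − (1.419 + 0.1589) = 0.6319 g → mol O = 0.6319 ÷ 15.999 = 0.03950 mol
Divide by the smallest (0.03950 mol): C 2.992, H 3.991, O 1.000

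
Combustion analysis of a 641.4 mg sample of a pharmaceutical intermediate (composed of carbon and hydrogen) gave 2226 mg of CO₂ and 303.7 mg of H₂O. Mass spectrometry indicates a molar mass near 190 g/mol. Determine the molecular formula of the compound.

C15H10

mol C = 2.226 g CO₂ ÷ 44.009 g/mol = 0.050581 mol
mol H = 2 × 0.3037 g H₂O ÷ 18.015 g/mol = 0.033716 mol
Divide by the smallest (0.033716 mol): C 1.500, H 1.000
Multiplying each by 2 gives whole numbers: C 3.00, H 2.00
Empirical formula: C3H2
Empirical-formula mass = 38.05 g/mol; 190 ÷ 38.05 ≈ 5, so the molecular formula is C15H10.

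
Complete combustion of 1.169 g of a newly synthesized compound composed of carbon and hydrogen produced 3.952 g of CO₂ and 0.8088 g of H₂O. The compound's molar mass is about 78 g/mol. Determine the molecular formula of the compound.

mol C = 3.952 g CO₂ ÷ 44.009 g/mol = 0.089800 mol
mol H = 2 × 0.8088 g H₂O ÷ 18.015 g/mol = 0.089792 mol
Divide by the smallest (0.089792 mol): C 1.000, H 1.000
Empirical formula: CH
Empirical-formula mass = 13.02 g/mol; 78 ÷ 13.02 ≈ 6, so the molecular formula is C6H6.

C6H6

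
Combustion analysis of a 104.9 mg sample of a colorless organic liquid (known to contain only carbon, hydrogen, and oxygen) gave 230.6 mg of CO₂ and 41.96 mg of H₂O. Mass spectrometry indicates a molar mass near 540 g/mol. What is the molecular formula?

mol C = 0.2306 g CO₂ ÷ 44.009 g/mol = 0.0052398 mol
mol H = 2 × 0.04196 g H₂O ÷ 18.015 g/mol = 0.0046583 mol
mass O = 0.1049 − (0.062936 + 0.0046956) = 0.037269 g → mol O = 0.037269 ÷ 15.999 = 0.0023294 mol
Divide by the smallest (0.0023294 mol): C 2.249, H 2.000, O 1.000
Multiplying each by 4 gives whole numbers: C 9.00, H 8.00, O 4.00
Empirical formula: C9H8O4
Empirical-formula mass = 180.16 g/mol; 540 ÷ 180.16 ≈ 3, so the molecular formula is C27H24O12.

C27H24O12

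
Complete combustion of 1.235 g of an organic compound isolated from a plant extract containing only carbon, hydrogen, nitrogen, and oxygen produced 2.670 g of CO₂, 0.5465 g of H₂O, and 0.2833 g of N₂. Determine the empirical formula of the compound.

mol C = 2.670 g CO₂ ÷ 44.009 g/mol = 0.060669 mol
mol H = 2 × 0.5465 g H₂O ÷ 18.015 g/mol = 0.060672 mol
mol N = 2 × 0.2833 g N₂ ÷ 28.014 g/mol = 0.020226 mol
mass O = 1.235 − (0.72870 + 0.061157 + 0.28330) = 0.16184 g → mol O = 0.16184 ÷ 15.999 = 0.010116 mol
Divide by the smallest (0.010116 mol): C 5.997, H 5.998, N 1.999, O 1.000

C6H6N2O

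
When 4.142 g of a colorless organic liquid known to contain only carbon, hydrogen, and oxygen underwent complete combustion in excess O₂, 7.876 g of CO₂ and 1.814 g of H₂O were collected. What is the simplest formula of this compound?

C8H9O5

mol C = 7.876 g CO₂ ÷ 44.009 g/mol = 0.17896 mol
mol H = 2 × 1.814 g H₂O ÷ 18.015 g/mol = 0.20139 mol
mass O = 4.142 − (2.1495 + 0.20300) = 1.7895 g → mol O = 1.7895 ÷ 15.999 = 0.11185 mol
Divide by the smallest (0.11185 mol): C 1.600, H 1.801, O 1.000
Multiplying each by 5 gives whole numbers: C 8.00, H 9.00, O 5.00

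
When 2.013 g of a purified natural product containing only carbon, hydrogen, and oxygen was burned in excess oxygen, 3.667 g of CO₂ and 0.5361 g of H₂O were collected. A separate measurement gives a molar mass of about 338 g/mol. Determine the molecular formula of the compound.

mol C = 3.667 g CO₂ ÷ 44.009 g/mol = 0.083324 mol
mol H = 2 × 0.5361 g H₂O ÷ 18.015 g/mol = 0.059517 mol
mass O = 2.013 − (1.0008 + 0.059993) = 0.95220 g → mol O = 0.95220 ÷ 15.999 = 0.059516 mol
Divide by the smallest (0.059516 mol): C 1.400, H 1.000, O 1.000
Multiplying each by 5 gives whole numbers: C 7.00, H 5.00, O 5.00
Empirical formula: C7H5O5
Empirical-formula mass = 169.11 g/mol; 338 ÷ 169.11 ≈ 2, so the molecular formula is C14H10O10.

C14H10O10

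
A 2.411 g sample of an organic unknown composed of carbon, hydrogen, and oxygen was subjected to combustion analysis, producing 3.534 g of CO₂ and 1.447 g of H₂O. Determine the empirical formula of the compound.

mol C = 3.534 g CO₂ ÷ 44.009 g/mol = 0.080302 mol
mol H = 2 × 1.447 g H₂O ÷ 18.015 g/mol = 0.16064 mol
mass O = 2.411 − (0.96450 + 0.16193) = 1.2846 g → mol O = 1.2846 ÷ 15.999 = 0.080290 mol
Divide by the smallest (0.080290 mol): C 1.000, H 2.001, O 1.000

CH2O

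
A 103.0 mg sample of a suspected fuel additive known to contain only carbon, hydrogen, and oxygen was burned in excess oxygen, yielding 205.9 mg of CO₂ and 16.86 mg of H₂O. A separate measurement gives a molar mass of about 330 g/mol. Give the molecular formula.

C15H6O9

mol C = 0.2059 g CO₂ ÷ 44.009 g/mol = 0.0046786 mol
mol H = 2 × 0.01686 g H₂O ÷ 18.015 g/mol = 0.0018718 mol
mass O = 0.1030 − (0.056195 + 0.0018867) = 0.044919 g → mol O = 0.044919 ÷ 15.999 = 0.0028076 mol
Divide by the smallest (0.0018718 mol): C 2.500, H 1.000, O 1.500
Multiplying each by 2 gives whole numbers: C 5.00, H 2.00, O 3.00
Empirical formula: C5H2O3
Empirical-formula mass = 110.07 g/mol; 330 ÷ 110.07 ≈ 3, so the molecular formula is C15H6O9.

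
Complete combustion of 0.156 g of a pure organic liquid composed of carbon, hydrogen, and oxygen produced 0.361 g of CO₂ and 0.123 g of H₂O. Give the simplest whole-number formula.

C3H5O

mol C = 0.361 g CO₂ ÷ 44.009 g/mol = 0.008203 mol
mol H = 2 × 0.123 g H₂O ÷ 18.015 g/mol = 0.01366 mol
mass O = 0.156 − (0.09852 + 0.01376) = 0.04371 g → mol O = 0.04371 ÷ 15.999 = 0.002732 mol
Divide by the smallest (0.002732 mol): C 3.002, H 4.998, O 1.000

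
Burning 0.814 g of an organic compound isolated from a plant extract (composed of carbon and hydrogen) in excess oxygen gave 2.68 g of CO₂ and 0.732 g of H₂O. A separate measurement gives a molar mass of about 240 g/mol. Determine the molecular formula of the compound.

C18H24

mol C = 2.68 g CO₂ ÷ 44.009 g/mol = 0.06090 mol
mol H = 2 × 0.732 g H₂O ÷ 18.015 g/mol = 0.08127 mol
Divide by the smallest (0.06090 mol): C 1.000, H 1.334
Multiplying each by 3 gives whole numbers: C 3.00, H 4.00
Empirical formula: C3H4
Empirical-formula mass = 40.06 g/mol; 240 ÷ 40.06 ≈ 6, so the molecular formula is C18H24.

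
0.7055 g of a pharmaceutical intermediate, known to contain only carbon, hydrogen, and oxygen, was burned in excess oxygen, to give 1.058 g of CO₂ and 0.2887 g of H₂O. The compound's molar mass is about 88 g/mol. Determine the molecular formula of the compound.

mol C = 1.058 g CO₂ ÷ 44.009 g/mol = 0.024041 mol
mol H = 2 × 0.2887 g H₂O ÷ 18.015 g/mol = 0.032051 mol
mass O = 0.7055 − (0.28875 + 0.032307) = 0.38444 g → mol O = 0.38444 ÷ 15.999 = 0.024029 mol
Divide by the smallest (0.024029 mol): C 1.000, H 1.334, O 1.000
Multiplying each by 3 gives whole numbers: C 3.00, H 4.00, O 3.00
Empirical formula: C3H4O3
Empirical-formula mass = 88.06 g/mol; 88 ÷ 88.06 ≈ 1, so the molecular formula is C3H4O3.

C3H4O3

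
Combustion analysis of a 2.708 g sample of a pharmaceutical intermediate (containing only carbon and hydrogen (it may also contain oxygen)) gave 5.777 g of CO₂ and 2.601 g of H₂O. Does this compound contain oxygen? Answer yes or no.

mol C = 5.777 g CO₂ ÷ 44.009 g/mol = 0.13127 mol
mol H = 2 × 2.601 g H₂O ÷ 18.015 g/mol = 0.28876 mol
C and H account for only 1.8677 g of the 2.708 g sample; the remaining 0.84026 g must be oxygen.

yes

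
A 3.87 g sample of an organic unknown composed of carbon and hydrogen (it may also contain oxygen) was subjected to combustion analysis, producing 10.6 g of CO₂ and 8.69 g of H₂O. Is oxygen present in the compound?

no

mol C = 10.6 g CO₂ ÷ 44.009 g/mol = 0.2409 mol
mol H = 2 × 8.69 g H₂O ÷ 18.015 g/mol = 0.9648 mol
C and H together account for 3.865 g — essentially the entire 3.87 g sample — so the compound contains no oxygen.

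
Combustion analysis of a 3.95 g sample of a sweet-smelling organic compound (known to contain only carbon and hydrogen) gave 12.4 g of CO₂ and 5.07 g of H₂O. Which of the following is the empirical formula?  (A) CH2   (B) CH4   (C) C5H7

(A) CH2

mol C = 12.4 g CO₂ ÷ 44.009 g/mol = 0.2818 mol
mol H = 2 × 5.07 g H₂O ÷ 18.015 g/mol = 0.5629 mol
Divide by the smallest (0.2818 mol): C 1.000, H 1.998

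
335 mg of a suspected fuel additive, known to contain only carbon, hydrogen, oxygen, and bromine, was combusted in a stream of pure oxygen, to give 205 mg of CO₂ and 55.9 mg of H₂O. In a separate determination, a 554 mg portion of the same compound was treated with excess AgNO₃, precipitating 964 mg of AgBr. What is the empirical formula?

mol C = 0.205 g CO₂ ÷ 44.009 g/mol = 0.004658 mol
mol H = 2 × 0.0559 g H₂O ÷ 18.015 g/mol = 0.006206 mol
From the AgBr data: mol Br per gram of compound = (0.964 ÷ 187.772) ÷ 0.554 = 0.009267 mol/g, so in the 0.335 g combustion sample mol Br = 0.003104 mol
mass O = 0.335 − (0.05595 + 0.006256 + 0.2481) = 0.02474 g → mol O = 0.02474 ÷ 15.999 = 0.001546 mol
Divide by the smallest (0.001546 mol): C 3.012, H 4.013, Br 2.008, O 1.000

C3H4Br2O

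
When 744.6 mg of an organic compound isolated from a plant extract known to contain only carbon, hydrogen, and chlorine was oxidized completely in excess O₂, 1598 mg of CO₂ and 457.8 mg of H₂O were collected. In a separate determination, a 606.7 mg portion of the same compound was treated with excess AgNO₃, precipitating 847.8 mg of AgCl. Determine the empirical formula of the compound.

mol C = 1.598 g CO₂ ÷ 44.009 g/mol = 0.036311 mol
mol H = 2 × 0.4578 g H₂O ÷ 18.015 g/mol = 0.050824 mol
From the AgCl data: mol Cl per gram of compound = (0.8478 ÷ 143.318) ÷ 0.6067 = 0.0097503 mol/g, so in the 0.7446 g combustion sample mol Cl = 0.0072601 mol
Divide by the smallest (0.0072601 mol): C 5.001, H 7.001, Cl 1.000

C5H7Cl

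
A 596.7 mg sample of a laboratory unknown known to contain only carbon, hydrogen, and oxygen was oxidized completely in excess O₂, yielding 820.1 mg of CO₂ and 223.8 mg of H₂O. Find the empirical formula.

C6H8O7

mol C = 0.8201 g CO₂ ÷ 44.009 g/mol = 0.018635 mol
mol H = 2 × 0.2238 g H₂O ÷ 18.015 g/mol = 0.024846 mol
mass O = 0.5967 − (0.22382 + 0.025045) = 0.34783 g → mol O = 0.34783 ÷ 15.999 = 0.021741 mol
Divide by the smallest (0.018635 mol): C 1.000, H 1.333, O 1.167
Multiplying each by 6 gives whole numbers: C 6.00, H 8.00, O 7.00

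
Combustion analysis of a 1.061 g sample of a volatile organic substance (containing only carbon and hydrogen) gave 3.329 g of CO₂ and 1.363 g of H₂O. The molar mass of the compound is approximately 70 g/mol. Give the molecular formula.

C5H10

mol C = 3.329 g CO₂ ÷ 44.009 g/mol = 0.075644 mol
mol H = 2 × 1.363 g H₂O ÷ 18.015 g/mol = 0.15132 mol
Divide by the smallest (0.075644 mol): C 1.000, H 2.000
Empirical formula: CH2
Empirical-formula mass = 14.03 g/mol; 70 ÷ 14.03 ≈ 5, so the molecular formula is C5H10.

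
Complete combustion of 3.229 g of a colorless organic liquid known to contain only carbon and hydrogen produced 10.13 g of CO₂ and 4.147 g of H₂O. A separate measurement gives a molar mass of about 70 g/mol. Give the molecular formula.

mol C = 10.13 g CO₂ ÷ 44.009 g/mol = 0.23018 mol
mol H = 2 × 4.147 g H₂O ÷ 18.015 g/mol = 0.46039 mol
Divide by the smallest (0.23018 mol): C 1.000, H 2.000
Empirical formula: CH2
Empirical-formula mass = 14.03 g/mol; 70 ÷ 14.03 ≈ 5, so the molecular formula is C5H10.

C5H10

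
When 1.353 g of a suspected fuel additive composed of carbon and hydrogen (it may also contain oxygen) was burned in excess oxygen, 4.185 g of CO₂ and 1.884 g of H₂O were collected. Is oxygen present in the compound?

no

mol C = 4.185 g CO₂ ÷ 44.009 g/mol = 0.095094 mol
mol H = 2 × 1.884 g H₂O ÷ 18.015 g/mol = 0.20916 mol
C and H together account for 1.3530 g — essentially the entire 1.353 g sample — so the compound contains no oxygen.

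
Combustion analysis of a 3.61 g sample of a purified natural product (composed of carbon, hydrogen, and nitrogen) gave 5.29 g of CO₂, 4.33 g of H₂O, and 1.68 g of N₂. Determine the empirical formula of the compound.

mol C = 5.29 g CO₂ ÷ 44.009 g/mol = 0.1202 mol
mol H = 2 × 4.33 g H₂O ÷ 18.015 g/mol = 0.4807 mol
mol N = 2 × 1.68 g N₂ ÷ 28.014 g/mol = 0.1199 mol
Divide by the smallest (0.1199 mol): C 1.002, H 4.008, N 1.000

CH4N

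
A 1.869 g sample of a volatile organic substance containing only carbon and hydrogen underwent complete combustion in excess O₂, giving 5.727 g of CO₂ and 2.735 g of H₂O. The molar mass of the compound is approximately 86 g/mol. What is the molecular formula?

C6H14

mol C = 5.727 g CO₂ ÷ 44.009 g/mol = 0.13013 mol
mol H = 2 × 2.735 g H₂O ÷ 18.015 g/mol = 0.30364 mol
Divide by the smallest (0.13013 mol): C 1.000, H 2.333
Multiplying each by 3 gives whole numbers: C 3.00, H 7.00
Empirical formula: C3H7
Empirical-formula mass = 43.09 g/mol; 86 ÷ 43.09 ≈ 2, so the molecular formula is C6H14.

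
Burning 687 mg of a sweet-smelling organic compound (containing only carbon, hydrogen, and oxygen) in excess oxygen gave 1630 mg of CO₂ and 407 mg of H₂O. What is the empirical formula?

mol C = 1.63 g CO₂ ÷ 44.009 g/mol = 0.03704 mol
mol H = 2 × 0.407 g H₂O ÷ 18.015 g/mol = 0.04518 mol
mass O = 0.687 − (0.4449 + 0.04555) = 0.1966 g → mol O = 0.1966 ÷ 15.999 = 0.01229 mol
Divide by the smallest (0.01229 mol): C 3.014, H 3.677, O 1.000
Multiplying each by 3 gives whole numbers: C 9.04, H 11.03, O 3.00

C9H11O3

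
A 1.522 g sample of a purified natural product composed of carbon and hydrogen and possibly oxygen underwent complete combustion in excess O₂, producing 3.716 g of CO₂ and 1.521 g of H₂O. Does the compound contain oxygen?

mol C = 3.716 g CO₂ ÷ 44.009 g/mol = 0.084437 mol
mol H = 2 × 1.521 g H₂O ÷ 18.015 g/mol = 0.16886 mol
C and H account for only 1.1844 g of the 1.522 g sample; the remaining 0.33761 g must be oxygen.

yes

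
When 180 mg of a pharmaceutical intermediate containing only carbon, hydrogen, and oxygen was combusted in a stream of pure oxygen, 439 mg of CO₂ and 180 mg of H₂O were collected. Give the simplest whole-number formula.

C4H8O

mol C = 0.439 g CO₂ ÷ 44.009 g/mol = 0.009975 mol
mol H = 2 × 0.180 g H₂O ÷ 18.015 g/mol = 0.01998 mol
mass O = 0.180 − (0.1198 + 0.02014) = 0.04004 g → mol O = 0.04004 ÷ 15.999 = 0.002503 mol
Divide by the smallest (0.002503 mol): C 3.985, H 7.984, O 1.000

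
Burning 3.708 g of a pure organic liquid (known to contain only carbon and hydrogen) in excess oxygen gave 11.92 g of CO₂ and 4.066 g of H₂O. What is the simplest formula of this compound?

mol C = 11.92 g CO₂ ÷ 44.009 g/mol = 0.27085 mol
mol H = 2 × 4.066 g H₂O ÷ 18.015 g/mol = 0.45140 mol
Divide by the smallest (0.27085 mol): C 1.000, H 1.667
Multiplying each by 3 gives whole numbers: C 3.00, H 5.00

C3H5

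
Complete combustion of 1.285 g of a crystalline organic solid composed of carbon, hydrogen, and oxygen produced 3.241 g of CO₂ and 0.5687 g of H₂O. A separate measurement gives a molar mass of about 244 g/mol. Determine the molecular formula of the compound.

mol C = 3.241 g CO₂ ÷ 44.009 g/mol = 0.073644 mol
mol H = 2 × 0.5687 g H₂O ÷ 18.015 g/mol = 0.063136 mol
mass O = 1.285 − (0.88454 + 0.063641) = 0.33682 g → mol O = 0.33682 ÷ 15.999 = 0.021053 mol
Divide by the smallest (0.021053 mol): C 3.498, H 2.999, O 1.000
Multiplying each by 2 gives whole numbers: C 7.00, H 6.00, O 2.00
Empirical formula: C7H6O2
Empirical-formula mass = 122.12 g/mol; 244 ÷ 122.12 ≈ 2, so the molecular formula is C14H12O4.

C14H12O4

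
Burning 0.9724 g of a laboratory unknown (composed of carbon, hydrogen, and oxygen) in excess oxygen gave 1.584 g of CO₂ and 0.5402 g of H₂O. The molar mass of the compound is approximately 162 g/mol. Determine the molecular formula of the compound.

C6H10O5

mol C = 1.584 g CO₂ ÷ 44.009 g/mol = 0.035993 mol
mol H = 2 × 0.5402 g H₂O ÷ 18.015 g/mol = 0.059972 mol
mass O = 0.9724 − (0.43231 + 0.060452) = 0.47964 g → mol O = 0.47964 ÷ 15.999 = 0.029979 mol
Divide by the smallest (0.029979 mol): C 1.201, H 2.000, O 1.000
Multiplying each by 5 gives whole numbers: C 6.00, H 10.00, O 5.00
Empirical formula: C6H10O5
Empirical-formula mass = 162.14 g/mol; 162 ÷ 162.14 ≈ 1, so the molecular formula is C6H10O5.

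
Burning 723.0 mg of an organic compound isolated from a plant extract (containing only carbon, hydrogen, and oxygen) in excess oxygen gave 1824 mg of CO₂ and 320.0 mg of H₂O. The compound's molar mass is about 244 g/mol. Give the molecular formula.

C14H12O4

mol C = 1.824 g CO₂ ÷ 44.009 g/mol = 0.041446 mol
mol H = 2 × 0.3200 g H₂O ÷ 18.015 g/mol = 0.035526 mol
mass O = 0.7230 − (0.49781 + 0.035810) = 0.18938 g → mol O = 0.18938 ÷ 15.999 = 0.011837 mol
Divide by the smallest (0.011837 mol): C 3.501, H 3.001, O 1.000
Multiplying each by 2 gives whole numbers: C 7.00, H 6.00, O 2.00
Empirical formula: C7H6O2
Empirical-formula mass = 122.12 g/mol; 244 ÷ 122.12 ≈ 2, so the molecular formula is C14H12O4.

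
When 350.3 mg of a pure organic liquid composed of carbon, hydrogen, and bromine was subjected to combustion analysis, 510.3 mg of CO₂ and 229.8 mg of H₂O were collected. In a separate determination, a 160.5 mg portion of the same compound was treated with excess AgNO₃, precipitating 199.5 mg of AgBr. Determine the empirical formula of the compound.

C5H11Br

mol C = 0.5103 g CO₂ ÷ 44.009 g/mol = 0.011595 mol
mol H = 2 × 0.2298 g H₂O ÷ 18.015 g/mol = 0.025512 mol
From the AgBr data: mol Br per gram of compound = (0.1995 ÷ 187.772) ÷ 0.1605 = 0.0066197 mol/g, so in the 0.3503 g combustion sample mol Br = 0.0023189 mol
Divide by the smallest (0.0023189 mol): C 5.000, H 11.002, Br 1.000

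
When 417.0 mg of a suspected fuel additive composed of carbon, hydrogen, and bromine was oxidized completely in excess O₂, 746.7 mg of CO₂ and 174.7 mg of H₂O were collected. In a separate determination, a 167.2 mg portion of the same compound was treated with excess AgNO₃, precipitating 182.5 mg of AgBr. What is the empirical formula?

mol C = 0.7467 g CO₂ ÷ 44.009 g/mol = 0.016967 mol
mol H = 2 × 0.1747 g H₂O ÷ 18.015 g/mol = 0.019395 mol
From the AgBr data: mol Br per gram of compound = (0.1825 ÷ 187.772) ÷ 0.1672 = 0.0058129 mol/g, so in the 0.4170 g combustion sample mol Br = 0.0024240 mol
Divide by the smallest (0.0024240 mol): C 7.000, H 8.001, Br 1.000

C7H8Br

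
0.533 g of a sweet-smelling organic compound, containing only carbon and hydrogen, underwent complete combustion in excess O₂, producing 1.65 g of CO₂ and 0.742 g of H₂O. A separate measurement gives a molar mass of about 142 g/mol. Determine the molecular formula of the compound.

C10H22

mol C = 1.65 g CO₂ ÷ 44.009 g/mol = 0.03749 mol
mol H = 2 × 0.742 g H₂O ÷ 18.015 g/mol = 0.08238 mol
Divide by the smallest (0.03749 mol): C 1.000, H 2.197
Multiplying each by 5 gives whole numbers: C 5.00, H 10.99
Empirical formula: C5H11
Empirical-formula mass = 71.14 g/mol; 142 ÷ 71.14 ≈ 2, so the molecular formula is C10H22.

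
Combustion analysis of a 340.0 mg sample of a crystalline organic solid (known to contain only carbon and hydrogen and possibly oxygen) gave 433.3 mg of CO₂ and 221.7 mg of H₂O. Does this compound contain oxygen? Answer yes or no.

mol C = 0.4333 g CO₂ ÷ 44.009 g/mol = 0.0098457 mol
mol H = 2 × 0.2217 g H₂O ÷ 18.015 g/mol = 0.024613 mol
C and H account for only 0.14307 g of the 0.3400 g sample; the remaining 0.19693 g must be oxygen.

yes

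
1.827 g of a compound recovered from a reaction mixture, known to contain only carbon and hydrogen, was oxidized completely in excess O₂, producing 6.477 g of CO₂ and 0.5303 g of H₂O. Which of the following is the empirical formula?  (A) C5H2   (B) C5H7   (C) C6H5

mol C = 6.477 g CO₂ ÷ 44.009 g/mol = 0.14717 mol
mol H = 2 × 0.5303 g H₂O ÷ 18.015 g/mol = 0.058873 mol
Divide by the smallest (0.058873 mol): C 2.500, H 1.000
Multiplying each by 2 gives whole numbers: C 5.00, H 2.00

(A) C5H2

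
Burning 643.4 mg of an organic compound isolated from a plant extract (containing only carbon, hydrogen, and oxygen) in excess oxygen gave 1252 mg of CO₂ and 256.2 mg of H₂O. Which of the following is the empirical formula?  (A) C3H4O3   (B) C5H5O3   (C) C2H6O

(B) C5H5O3

mol C = 1.252 g CO₂ ÷ 44.009 g/mol = 0.028449 mol
mol H = 2 × 0.2562 g H₂O ÷ 18.015 g/mol = 0.028443 mol
mass O = 0.6434 − (0.34170 + 0.028671) = 0.27303 g → mol O = 0.27303 ÷ 15.999 = 0.017066 mol
Divide by the smallest (0.017066 mol): C 1.667, H 1.667, O 1.000
Multiplying each by 3 gives whole numbers: C 5.00, H 5.00, O 3.00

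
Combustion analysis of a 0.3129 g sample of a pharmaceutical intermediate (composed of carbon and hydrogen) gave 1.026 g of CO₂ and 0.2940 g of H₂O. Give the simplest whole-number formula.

C5H7

mol C = 1.026 g CO₂ ÷ 44.009 g/mol = 0.023313 mol
mol H = 2 × 0.2940 g H₂O ÷ 18.015 g/mol = 0.032639 mol
Divide by the smallest (0.023313 mol): C 1.000, H 1.400
Multiplying each by 5 gives whole numbers: C 5.00, H 7.00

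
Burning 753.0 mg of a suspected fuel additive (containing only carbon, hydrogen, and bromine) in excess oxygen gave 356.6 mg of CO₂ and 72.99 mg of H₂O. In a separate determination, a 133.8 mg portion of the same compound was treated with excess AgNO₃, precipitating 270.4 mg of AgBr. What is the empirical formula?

CHBr

mol C = 0.3566 g CO₂ ÷ 44.009 g/mol = 0.0081029 mol
mol H = 2 × 0.07299 g H₂O ÷ 18.015 g/mol = 0.0081032 mol
From the AgBr data: mol Br per gram of compound = (0.2704 ÷ 187.772) ÷ 0.1338 = 0.010763 mol/g, so in the 0.7530 g combustion sample mol Br = 0.0081043 mol
Divide by the smallest (0.0081029 mol): C 1.000, H 1.000, Br 1.000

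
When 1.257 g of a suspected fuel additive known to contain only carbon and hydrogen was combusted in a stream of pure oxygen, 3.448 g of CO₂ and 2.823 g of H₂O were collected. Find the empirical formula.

mol C = 3.448 g CO₂ ÷ 44.009 g/mol = 0.078348 mol
mol H = 2 × 2.823 g H₂O ÷ 18.015 g/mol = 0.31341 mol
Divide by the smallest (0.078348 mol): C 1.000, H 4.000

CH4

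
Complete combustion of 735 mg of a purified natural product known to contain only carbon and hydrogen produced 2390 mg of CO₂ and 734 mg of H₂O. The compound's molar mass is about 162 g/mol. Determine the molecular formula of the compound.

C12H18

mol C = 2.39 g CO₂ ÷ 44.009 g/mol = 0.05431 mol
mol H = 2 × 0.734 g H₂O ÷ 18.015 g/mol = 0.08149 mol
Divide by the smallest (0.05431 mol): C 1.000, H 1.500
Multiplying each by 2 gives whole numbers: C 2.00, H 3.00
Empirical formula: C2H3
Empirical-formula mass = 27.05 g/mol; 162 ÷ 27.05 ≈ 6, so the molecular formula is C12H18.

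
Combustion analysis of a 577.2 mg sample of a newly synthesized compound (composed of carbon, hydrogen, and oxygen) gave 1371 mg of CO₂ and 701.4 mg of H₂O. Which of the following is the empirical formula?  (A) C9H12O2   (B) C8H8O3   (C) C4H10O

(C) C4H10O

mol C = 1.371 g CO₂ ÷ 44.009 g/mol = 0.031153 mol
mol H = 2 × 0.7014 g H₂O ÷ 18.015 g/mol = 0.077868 mol
mass O = 0.5772 − (0.37418 + 0.078491) = 0.12453 g → mol O = 0.12453 ÷ 15.999 = 0.0077838 mol
Divide by the smallest (0.0077838 mol): C 4.002, H 10.004, O 1.000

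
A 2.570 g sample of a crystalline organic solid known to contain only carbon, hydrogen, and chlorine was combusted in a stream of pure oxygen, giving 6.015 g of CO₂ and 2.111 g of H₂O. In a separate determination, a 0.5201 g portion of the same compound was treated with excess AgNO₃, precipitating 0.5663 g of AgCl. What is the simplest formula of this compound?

mol C = 6.015 g CO₂ ÷ 44.009 g/mol = 0.13668 mol
mol H = 2 × 2.111 g H₂O ÷ 18.015 g/mol = 0.23436 mol
From the AgCl data: mol Cl per gram of compound = (0.5663 ÷ 143.318) ÷ 0.5201 = 0.0075973 mol/g, so in the 2.570 g combustion sample mol Cl = 0.019525 mol
Divide by the smallest (0.019525 mol): C 7.000, H 12.003, Cl 1.000

C7H12Cl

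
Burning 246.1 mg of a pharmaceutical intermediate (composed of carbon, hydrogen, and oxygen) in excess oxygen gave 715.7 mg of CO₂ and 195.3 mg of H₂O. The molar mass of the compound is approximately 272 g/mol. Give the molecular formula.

mol C = 0.7157 g CO₂ ÷ 44.009 g/mol = 0.016263 mol
mol H = 2 × 0.1953 g H₂O ÷ 18.015 g/mol = 0.021682 mol
mass O = 0.2461 − (0.19533 + 0.021855) = 0.028915 g → mol O = 0.028915 ÷ 15.999 = 0.0018073 mol
Divide by the smallest (0.0018073 mol): C 8.998, H 11.997, O 1.000
Empirical formula: C9H12O
Empirical-formula mass = 136.19 g/mol; 272 ÷ 136.19 ≈ 2, so the molecular formula is C18H24O2.

C18H24O2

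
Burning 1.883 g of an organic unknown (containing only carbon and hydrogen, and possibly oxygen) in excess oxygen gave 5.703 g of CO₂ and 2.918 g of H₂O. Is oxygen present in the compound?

mol C = 5.703 g CO₂ ÷ 44.009 g/mol = 0.12959 mol
mol H = 2 × 2.918 g H₂O ÷ 18.015 g/mol = 0.32395 mol
C and H together account for 1.8830 g — essentially the entire 1.883 g sample — so the compound contains no oxygen.

no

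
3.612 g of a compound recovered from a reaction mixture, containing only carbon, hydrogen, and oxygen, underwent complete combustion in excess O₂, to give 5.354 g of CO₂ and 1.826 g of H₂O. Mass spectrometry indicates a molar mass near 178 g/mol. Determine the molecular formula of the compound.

mol C = 5.354 g CO₂ ÷ 44.009 g/mol = 0.12166 mol
mol H = 2 × 1.826 g H₂O ÷ 18.015 g/mol = 0.20272 mol
mass O = 3.612 − (1.4612 + 0.20434) = 1.9464 g → mol O = 1.9464 ÷ 15.999 = 0.12166 mol
Divide by the smallest (0.12166 mol): C 1.000, H 1.666, O 1.000
Multiplying each by 3 gives whole numbers: C 3.00, H 5.00, O 3.00
Empirical formula: C3H5O3
Empirical-formula mass = 89.07 g/mol; 178 ÷ 89.07 ≈ 2, so the molecular formula is C6H10O6.

C6H10O6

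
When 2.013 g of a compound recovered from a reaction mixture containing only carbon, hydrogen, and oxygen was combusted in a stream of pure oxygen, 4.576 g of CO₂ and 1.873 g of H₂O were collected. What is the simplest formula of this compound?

mol C = 4.576 g CO₂ ÷ 44.009 g/mol = 0.10398 mol
mol H = 2 × 1.873 g H₂O ÷ 18.015 g/mol = 0.20794 mol
mass O = 2.013 − (1.2489 + 0.20960) = 0.55451 g → mol O = 0.55451 ÷ 15.999 = 0.034659 mol
Divide by the smallest (0.034659 mol): C 3.000, H 6.000, O 1.000

C3H6O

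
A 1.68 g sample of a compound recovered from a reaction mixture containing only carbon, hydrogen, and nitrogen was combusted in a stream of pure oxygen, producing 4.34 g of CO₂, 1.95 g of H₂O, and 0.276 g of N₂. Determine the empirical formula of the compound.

mol C = 4.34 g CO₂ ÷ 44.009 g/mol = 0.09862 mol
mol H = 2 × 1.95 g H₂O ÷ 18.015 g/mol = 0.2165 mol
mol N = 2 × 0.276 g N₂ ÷ 28.014 g/mol = 0.01970 mol
Divide by the smallest (0.01970 mol): C 5.005, H 10.987, N 1.000

C5H11N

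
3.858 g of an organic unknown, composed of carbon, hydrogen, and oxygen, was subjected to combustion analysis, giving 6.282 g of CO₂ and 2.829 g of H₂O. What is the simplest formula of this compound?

mol C = 6.282 g CO₂ ÷ 44.009 g/mol = 0.14274 mol
mol H = 2 × 2.829 g H₂O ÷ 18.015 g/mol = 0.31407 mol
mass O = 3.858 − (1.7145 + 0.31658) = 1.8269 g → mol O = 1.8269 ÷ 15.999 = 0.11419 mol
Divide by the smallest (0.11419 mol): C 1.250, H 2.750, O 1.000
Multiplying each by 4 gives whole numbers: C 5.00, H 11.00, O 4.00

C5H11O4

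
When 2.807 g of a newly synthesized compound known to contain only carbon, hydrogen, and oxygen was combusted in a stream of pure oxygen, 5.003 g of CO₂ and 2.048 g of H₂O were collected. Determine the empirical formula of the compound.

mol C = 5.003 g CO₂ ÷ 44.009 g/mol = 0.11368 mol
mol H = 2 × 2.048 g H₂O ÷ 18.015 g/mol = 0.22737 mol
mass O = 2.807 − (1.3654 + 0.22919) = 1.2124 g → mol O = 1.2124 ÷ 15.999 = 0.075779 mol
Divide by the smallest (0.075779 mol): C 1.500, H 3.000, O 1.000
Multiplying each by 2 gives whole numbers: C 3.00, H 6.00, O 2.00

C3H6O2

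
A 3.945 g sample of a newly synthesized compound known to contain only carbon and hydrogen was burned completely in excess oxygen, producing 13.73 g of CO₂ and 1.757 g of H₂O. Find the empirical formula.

mol C = 13.73 g CO₂ ÷ 44.009 g/mol = 0.31198 mol
mol H = 2 × 1.757 g H₂O ÷ 18.015 g/mol = 0.19506 mol
Divide by the smallest (0.19506 mol): C 1.599, H 1.000
Multiplying each by 5 gives whole numbers: C 8.00, H 5.00

C8H5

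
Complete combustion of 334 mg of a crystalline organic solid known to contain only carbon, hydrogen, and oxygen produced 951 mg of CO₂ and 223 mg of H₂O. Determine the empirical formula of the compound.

C7H8O

mol C = 0.951 g CO₂ ÷ 44.009 g/mol = 0.02161 mol
mol H = 2 × 0.223 g H₂O ÷ 18.015 g/mol = 0.02476 mol
mass O = 0.334 − (0.2595 + 0.02496) = 0.04950 g → mol O = 0.04950 ÷ 15.999 = 0.003094 mol
Divide by the smallest (0.003094 mol): C 6.985, H 8.002, O 1.000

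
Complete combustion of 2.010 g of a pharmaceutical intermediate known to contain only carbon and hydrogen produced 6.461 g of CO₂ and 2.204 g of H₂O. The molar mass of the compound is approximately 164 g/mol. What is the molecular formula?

mol C = 6.461 g CO₂ ÷ 44.009 g/mol = 0.14681 mol
mol H = 2 × 2.204 g H₂O ÷ 18.015 g/mol = 0.24468 mol
Divide by the smallest (0.14681 mol): C 1.000, H 1.667
Multiplying each by 3 gives whole numbers: C 3.00, H 5.00
Empirical formula: C3H5
Empirical-formula mass = 41.07 g/mol; 164 ÷ 41.07 ≈ 4, so the molecular formula is C12H20.

C12H20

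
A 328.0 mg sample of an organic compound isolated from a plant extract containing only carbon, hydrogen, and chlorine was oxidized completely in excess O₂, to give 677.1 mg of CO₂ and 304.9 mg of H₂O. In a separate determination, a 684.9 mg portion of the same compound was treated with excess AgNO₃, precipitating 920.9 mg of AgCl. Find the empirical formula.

C5H11Cl

mol C = 0.6771 g CO₂ ÷ 44.009 g/mol = 0.015385 mol
mol H = 2 × 0.3049 g H₂O ÷ 18.015 g/mol = 0.033850 mol
From the AgCl data: mol Cl per gram of compound = (0.9209 ÷ 143.318) ÷ 0.6849 = 0.0093818 mol/g, so in the 0.3280 g combustion sample mol Cl = 0.0030772 mol
Divide by the smallest (0.0030772 mol): C 5.000, H 11.000, Cl 1.000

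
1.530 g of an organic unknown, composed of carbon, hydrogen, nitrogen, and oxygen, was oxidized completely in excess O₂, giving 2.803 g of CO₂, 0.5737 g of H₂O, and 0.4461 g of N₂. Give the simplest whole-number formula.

mol C = 2.803 g CO₂ ÷ 44.009 g/mol = 0.063692 mol
mol H = 2 × 0.5737 g H₂O ÷ 18.015 g/mol = 0.063691 mol
mol N = 2 × 0.4461 g N₂ ÷ 28.014 g/mol = 0.031848 mol
mass O = 1.530 − (0.76500 + 0.064201 + 0.44610) = 0.25470 g → mol O = 0.25470 ÷ 15.999 = 0.015920 mol
Divide by the smallest (0.015920 mol): C 4.001, H 4.001, N 2.001, O 1.000

C4H4N2O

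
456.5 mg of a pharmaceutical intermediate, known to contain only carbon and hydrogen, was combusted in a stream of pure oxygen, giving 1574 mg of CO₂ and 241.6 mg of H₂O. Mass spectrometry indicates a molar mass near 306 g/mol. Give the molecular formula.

mol C = 1.574 g CO₂ ÷ 44.009 g/mol = 0.035765 mol
mol H = 2 × 0.2416 g H₂O ÷ 18.015 g/mol = 0.026822 mol
Divide by the smallest (0.026822 mol): C 1.333, H 1.000
Multiplying each by 3 gives whole numbers: C 4.00, H 3.00
Empirical formula: C4H3
Empirical-formula mass = 51.07 g/mol; 306 ÷ 51.07 ≈ 6, so the molecular formula is C24H18.

C24H18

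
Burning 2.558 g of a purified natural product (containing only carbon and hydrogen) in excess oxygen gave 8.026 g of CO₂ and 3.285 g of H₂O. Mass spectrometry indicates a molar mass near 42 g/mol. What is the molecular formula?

C3H6

mol C = 8.026 g CO₂ ÷ 44.009 g/mol = 0.18237 mol
mol H = 2 × 3.285 g H₂O ÷ 18.015 g/mol = 0.36470 mol
Divide by the smallest (0.18237 mol): C 1.000, H 2.000
Empirical formula: CH2
Empirical-formula mass = 14.03 g/mol; 42 ÷ 14.03 ≈ 3, so the molecular formula is C3H6.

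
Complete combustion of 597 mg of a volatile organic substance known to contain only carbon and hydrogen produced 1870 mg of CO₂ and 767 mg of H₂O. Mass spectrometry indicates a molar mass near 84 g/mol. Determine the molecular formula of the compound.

mol C = 1.87 g CO₂ ÷ 44.009 g/mol = 0.04249 mol
mol H = 2 × 0.767 g H₂O ÷ 18.015 g/mol = 0.08515 mol
Divide by the smallest (0.04249 mol): C 1.000, H 2.004
Empirical formula: CH2
Empirical-formula mass = 14.03 g/mol; 84 ÷ 14.03 ≈ 6, so the molecular formula is C6H12.

C6H12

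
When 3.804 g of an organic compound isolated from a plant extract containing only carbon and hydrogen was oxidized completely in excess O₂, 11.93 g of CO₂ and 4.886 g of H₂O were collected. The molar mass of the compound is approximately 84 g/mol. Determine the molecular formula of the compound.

mol C = 11.93 g CO₂ ÷ 44.009 g/mol = 0.27108 mol
mol H = 2 × 4.886 g H₂O ÷ 18.015 g/mol = 0.54244 mol
Divide by the smallest (0.27108 mol): C 1.000, H 2.001
Empirical formula: CH2
Empirical-formula mass = 14.03 g/mol; 84 ÷ 14.03 ≈ 6, so the molecular formula is C6H12.

C6H12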